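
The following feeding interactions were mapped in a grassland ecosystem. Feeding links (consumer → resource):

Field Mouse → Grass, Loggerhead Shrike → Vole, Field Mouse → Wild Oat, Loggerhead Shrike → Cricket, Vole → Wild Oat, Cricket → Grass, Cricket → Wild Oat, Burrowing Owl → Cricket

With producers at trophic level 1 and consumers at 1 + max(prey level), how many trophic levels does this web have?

3

Producers (level 1): Grass, Wild Oat.
Wild Oat → Vole → Loggerhead Shrike gives Loggerhead Shrike level 3.
No species has a prey at level 3, so no species reaches level 4.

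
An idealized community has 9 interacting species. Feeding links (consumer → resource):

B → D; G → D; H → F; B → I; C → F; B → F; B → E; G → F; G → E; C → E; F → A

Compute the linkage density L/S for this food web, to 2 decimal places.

There are L = 11 links among S = 9 species.
L/S = 11/9 = 1.2222 ≈ 1.22.

L/S = 1.22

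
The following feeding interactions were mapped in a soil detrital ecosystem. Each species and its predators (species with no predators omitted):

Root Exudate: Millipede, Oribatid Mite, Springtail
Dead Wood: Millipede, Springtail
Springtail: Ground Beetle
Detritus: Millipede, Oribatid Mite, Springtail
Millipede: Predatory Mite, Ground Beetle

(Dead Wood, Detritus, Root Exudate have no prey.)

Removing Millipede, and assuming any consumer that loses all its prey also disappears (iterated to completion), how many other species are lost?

1

Remove Millipede.
Round 1: Predatory Mite (all prey gone) → extinct.
No further losses. Total secondary extinctions: 1.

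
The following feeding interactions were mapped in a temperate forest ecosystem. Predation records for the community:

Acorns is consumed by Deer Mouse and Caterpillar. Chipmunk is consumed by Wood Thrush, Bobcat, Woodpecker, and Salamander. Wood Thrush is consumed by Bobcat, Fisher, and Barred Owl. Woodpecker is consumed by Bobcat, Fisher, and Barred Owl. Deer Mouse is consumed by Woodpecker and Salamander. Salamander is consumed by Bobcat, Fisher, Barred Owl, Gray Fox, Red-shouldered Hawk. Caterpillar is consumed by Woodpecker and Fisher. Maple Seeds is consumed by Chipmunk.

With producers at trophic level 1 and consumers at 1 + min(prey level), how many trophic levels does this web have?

Producers (level 1): Acorns, Maple Seeds.
Following each consumer down to its lowest-level prey: Maple Seeds → Chipmunk → Salamander → Gray Fox (levels 1 through 4).
All prey of Gray Fox (Salamander 3) are at level 3 or above, so Gray Fox is at level 1 + 3 = 4.
Every consumer has at least one prey at level 3 or below, so none exceeds level 4.

4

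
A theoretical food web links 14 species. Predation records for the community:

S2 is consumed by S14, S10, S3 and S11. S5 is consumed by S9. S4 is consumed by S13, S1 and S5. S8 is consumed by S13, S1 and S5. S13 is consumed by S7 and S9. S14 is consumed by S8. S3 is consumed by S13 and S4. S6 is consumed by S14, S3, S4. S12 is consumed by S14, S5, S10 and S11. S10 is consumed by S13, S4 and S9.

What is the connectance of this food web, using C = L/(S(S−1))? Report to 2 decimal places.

C = 0.14

The web has S = 14 species and L = 26 feeding links.
C = L / (S(S−1)) = 26 / 182 = 0.1429 ≈ 0.14.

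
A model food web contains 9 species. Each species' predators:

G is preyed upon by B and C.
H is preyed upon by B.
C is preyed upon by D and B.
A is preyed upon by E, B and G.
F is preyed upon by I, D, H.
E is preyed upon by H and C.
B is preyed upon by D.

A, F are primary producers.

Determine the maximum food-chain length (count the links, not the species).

4 links

One longest chain: A → E → H → B → D.
It has 5 species and 4 links.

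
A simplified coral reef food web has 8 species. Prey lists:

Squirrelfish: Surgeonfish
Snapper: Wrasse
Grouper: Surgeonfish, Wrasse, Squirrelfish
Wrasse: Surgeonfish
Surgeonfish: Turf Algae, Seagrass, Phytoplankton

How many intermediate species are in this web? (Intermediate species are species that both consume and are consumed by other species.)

Intermediate species (has both prey and predators): Surgeonfish, Wrasse, Squirrelfish.
Count: 3.

3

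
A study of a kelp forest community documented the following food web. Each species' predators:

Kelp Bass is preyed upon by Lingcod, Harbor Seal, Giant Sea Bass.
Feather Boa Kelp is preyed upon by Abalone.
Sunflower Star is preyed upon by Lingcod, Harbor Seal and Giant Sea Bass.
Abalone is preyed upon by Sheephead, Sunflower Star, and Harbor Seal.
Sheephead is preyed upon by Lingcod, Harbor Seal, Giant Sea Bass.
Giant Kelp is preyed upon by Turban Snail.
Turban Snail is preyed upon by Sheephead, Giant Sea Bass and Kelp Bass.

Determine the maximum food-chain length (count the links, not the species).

3 links

One longest chain: Giant Kelp → Turban Snail → Kelp Bass → Giant Sea Bass.
It has 4 species and 3 links.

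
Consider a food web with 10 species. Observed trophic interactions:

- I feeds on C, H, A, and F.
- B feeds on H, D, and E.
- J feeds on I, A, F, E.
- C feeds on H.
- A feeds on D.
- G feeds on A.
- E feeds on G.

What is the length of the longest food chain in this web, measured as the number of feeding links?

One longest chain: D → A → G → E → B.
It has 5 species and 4 links.

4 links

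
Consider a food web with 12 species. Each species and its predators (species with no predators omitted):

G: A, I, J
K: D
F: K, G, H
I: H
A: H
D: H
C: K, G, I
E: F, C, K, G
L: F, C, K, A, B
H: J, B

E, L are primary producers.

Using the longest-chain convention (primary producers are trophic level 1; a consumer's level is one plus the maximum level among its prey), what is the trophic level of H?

Trophic level 5

E is a producer → level 1.
F eats E (level 1); other prey at levels: L 1 → level 2.
G eats F (level 2); other prey at levels: E 1, C 2 → level 3.
I eats G (level 3); other prey at levels: C 2 → level 4.
H eats I (level 4); other prey at levels: F 2, A 4, D 4 → level 5.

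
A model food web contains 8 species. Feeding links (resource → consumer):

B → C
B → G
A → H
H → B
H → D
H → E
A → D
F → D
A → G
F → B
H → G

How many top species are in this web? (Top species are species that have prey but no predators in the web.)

Top species (has prey, but nothing eats it): D, E, C, G.
Count: 4.

4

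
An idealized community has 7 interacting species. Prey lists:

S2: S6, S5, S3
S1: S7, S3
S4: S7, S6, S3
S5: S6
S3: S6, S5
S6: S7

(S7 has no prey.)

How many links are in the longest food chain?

One longest chain: S7 → S6 → S5 → S3 → S2.
It has 5 species and 4 links.

4 links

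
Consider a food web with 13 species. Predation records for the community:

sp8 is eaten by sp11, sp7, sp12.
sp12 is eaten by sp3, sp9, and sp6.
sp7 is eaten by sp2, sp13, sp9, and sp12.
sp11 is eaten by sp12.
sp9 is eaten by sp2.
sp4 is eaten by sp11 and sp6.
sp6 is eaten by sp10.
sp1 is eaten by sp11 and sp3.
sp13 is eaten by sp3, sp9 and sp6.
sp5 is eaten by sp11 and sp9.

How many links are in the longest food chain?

One longest chain: sp8 → sp7 → sp12 → sp9 → sp2.
It has 5 species and 4 links.

4 links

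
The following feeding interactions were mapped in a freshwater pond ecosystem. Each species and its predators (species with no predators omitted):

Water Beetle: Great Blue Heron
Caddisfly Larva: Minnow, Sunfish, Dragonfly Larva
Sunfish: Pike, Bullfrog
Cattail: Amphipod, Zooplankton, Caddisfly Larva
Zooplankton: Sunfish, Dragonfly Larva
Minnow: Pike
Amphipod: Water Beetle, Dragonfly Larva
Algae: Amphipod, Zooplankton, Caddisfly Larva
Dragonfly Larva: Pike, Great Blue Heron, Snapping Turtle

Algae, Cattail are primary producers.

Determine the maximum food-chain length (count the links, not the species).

3 links

One longest chain: Algae → Amphipod → Dragonfly Larva → Pike.
It has 4 species and 3 links.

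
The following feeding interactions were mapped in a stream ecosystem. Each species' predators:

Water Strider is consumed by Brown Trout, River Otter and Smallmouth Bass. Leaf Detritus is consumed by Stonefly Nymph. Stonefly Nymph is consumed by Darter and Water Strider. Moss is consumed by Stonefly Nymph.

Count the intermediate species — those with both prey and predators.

Intermediate species (has both prey and predators): Stonefly Nymph, Water Strider.
Count: 2.

2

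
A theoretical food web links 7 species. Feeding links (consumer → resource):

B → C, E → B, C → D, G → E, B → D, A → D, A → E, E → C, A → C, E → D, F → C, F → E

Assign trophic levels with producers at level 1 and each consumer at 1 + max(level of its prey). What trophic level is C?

Trophic level 2

D is a producer → level 1.
C eats D → level 2.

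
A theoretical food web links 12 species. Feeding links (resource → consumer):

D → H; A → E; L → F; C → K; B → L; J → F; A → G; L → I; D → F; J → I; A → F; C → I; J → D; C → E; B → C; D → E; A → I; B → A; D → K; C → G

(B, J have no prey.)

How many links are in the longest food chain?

One longest chain: B → A → G.
It has 3 species and 2 links.

2 links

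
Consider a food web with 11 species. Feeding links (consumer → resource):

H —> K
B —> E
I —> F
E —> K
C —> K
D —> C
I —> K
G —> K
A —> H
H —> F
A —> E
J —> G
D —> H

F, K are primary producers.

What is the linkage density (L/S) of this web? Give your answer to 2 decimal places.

L/S = 1.18

There are L = 13 links among S = 11 species.
L/S = 13/11 = 1.1818 ≈ 1.18.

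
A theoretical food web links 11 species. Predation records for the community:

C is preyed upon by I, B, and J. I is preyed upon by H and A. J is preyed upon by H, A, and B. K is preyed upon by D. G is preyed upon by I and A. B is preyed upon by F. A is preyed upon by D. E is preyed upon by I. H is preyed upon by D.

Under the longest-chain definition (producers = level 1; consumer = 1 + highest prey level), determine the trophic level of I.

C is a producer → level 1.
I eats C (level 1); other prey at levels: E 1, G 1 → level 2.

Trophic level 2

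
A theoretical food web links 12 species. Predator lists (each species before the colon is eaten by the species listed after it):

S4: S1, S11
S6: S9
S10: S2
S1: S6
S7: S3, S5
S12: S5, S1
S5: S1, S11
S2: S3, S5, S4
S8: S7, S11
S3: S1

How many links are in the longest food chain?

5 links

One longest chain: S10 → S2 → S3 → S1 → S6 → S9.
It has 6 species and 5 links.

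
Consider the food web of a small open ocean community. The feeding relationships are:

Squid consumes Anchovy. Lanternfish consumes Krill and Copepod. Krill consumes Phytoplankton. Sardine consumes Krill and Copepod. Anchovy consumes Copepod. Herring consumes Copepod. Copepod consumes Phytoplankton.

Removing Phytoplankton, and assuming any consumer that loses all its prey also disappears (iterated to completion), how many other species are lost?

Remove Phytoplankton.
Round 1: Copepod (all prey gone), Krill (all prey gone) → extinct.
Round 2: Sardine (all prey gone), Anchovy (all prey gone), Herring (all prey gone), Lanternfish (all prey gone) → extinct.
Round 3: Squid (all prey gone) → extinct.
No further losses. Total secondary extinctions: 7.

7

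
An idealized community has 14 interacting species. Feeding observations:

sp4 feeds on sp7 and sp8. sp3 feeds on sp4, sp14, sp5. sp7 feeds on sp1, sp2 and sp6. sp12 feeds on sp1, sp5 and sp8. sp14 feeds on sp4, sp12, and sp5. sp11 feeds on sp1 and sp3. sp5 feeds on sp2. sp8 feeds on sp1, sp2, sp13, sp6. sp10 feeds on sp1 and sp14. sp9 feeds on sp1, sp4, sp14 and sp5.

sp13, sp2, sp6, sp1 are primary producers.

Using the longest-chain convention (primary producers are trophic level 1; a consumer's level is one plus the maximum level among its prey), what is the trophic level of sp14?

sp2 is a producer → level 1.
sp7 eats sp2 (level 1); other prey at levels: sp6 1, sp1 1 → level 2.
sp4 eats sp7 (level 2); other prey at levels: sp8 2 → level 3.
sp14 eats sp4 (level 3); other prey at levels: sp5 2, sp12 3 → level 4.

Trophic level 4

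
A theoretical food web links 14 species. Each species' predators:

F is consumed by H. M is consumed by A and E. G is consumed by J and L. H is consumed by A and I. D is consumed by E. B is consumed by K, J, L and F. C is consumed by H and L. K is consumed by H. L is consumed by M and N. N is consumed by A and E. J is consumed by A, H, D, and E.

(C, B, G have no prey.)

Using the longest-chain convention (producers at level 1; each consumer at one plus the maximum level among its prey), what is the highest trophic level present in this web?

Producers (level 1): C, B, G.
B → J → D → E gives E level 4.
No species has a prey at level 4, so no species reaches level 5.

4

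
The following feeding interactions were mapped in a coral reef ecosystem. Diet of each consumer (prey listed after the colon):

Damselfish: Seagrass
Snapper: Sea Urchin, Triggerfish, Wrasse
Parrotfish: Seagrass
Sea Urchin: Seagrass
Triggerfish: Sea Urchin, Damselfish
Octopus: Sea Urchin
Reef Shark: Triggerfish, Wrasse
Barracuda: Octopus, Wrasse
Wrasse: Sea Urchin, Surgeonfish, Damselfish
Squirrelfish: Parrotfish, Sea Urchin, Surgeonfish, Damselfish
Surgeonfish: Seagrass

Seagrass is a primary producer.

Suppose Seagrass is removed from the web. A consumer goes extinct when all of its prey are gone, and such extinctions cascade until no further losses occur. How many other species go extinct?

Remove Seagrass.
Round 1: Parrotfish (all prey gone), Sea Urchin (all prey gone), Surgeonfish (all prey gone), Damselfish (all prey gone) → extinct.
Round 2: Squirrelfish (all prey gone), Octopus (all prey gone), Triggerfish (all prey gone), Wrasse (all prey gone) → extinct.
Round 3: Barracuda (all prey gone), Snapper (all prey gone), Reef Shark (all prey gone) → extinct.
No further losses. Total secondary extinctions: 11.

11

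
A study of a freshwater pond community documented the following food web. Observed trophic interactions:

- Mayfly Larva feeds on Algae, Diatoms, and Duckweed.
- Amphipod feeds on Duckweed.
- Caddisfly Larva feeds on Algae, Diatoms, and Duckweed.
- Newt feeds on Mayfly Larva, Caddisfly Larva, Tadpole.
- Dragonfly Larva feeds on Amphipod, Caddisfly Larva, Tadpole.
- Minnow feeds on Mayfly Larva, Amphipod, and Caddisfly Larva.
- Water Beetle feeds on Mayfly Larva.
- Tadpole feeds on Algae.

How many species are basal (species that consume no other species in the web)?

3

Basal species (no prey listed): Duckweed, Diatoms, Algae.
Count: 3.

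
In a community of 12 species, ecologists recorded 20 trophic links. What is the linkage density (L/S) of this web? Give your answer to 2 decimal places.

There are L = 20 links among S = 12 species.
L/S = 20/12 = 1.6667 ≈ 1.67.

L/S = 1.67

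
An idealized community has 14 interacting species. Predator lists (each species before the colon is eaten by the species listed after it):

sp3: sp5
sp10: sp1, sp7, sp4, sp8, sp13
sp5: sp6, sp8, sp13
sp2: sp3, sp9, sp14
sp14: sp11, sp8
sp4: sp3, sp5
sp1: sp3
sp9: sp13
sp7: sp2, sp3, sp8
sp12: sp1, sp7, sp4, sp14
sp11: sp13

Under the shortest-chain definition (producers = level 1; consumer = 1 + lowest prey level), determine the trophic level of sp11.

sp12 is a producer → level 1.
sp14 eats sp12 → level 2.
sp11 eats sp14 → level 3.
No prey of sp11 is below level 2, so 3 is the minimum.

Trophic level 3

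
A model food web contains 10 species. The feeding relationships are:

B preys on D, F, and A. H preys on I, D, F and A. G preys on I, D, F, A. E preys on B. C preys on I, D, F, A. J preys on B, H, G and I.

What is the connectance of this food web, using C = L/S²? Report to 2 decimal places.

C = 0.20

The web has S = 10 species and L = 20 feeding links.
C = L / S² = 20 / 100 = 0.2000 ≈ 0.20.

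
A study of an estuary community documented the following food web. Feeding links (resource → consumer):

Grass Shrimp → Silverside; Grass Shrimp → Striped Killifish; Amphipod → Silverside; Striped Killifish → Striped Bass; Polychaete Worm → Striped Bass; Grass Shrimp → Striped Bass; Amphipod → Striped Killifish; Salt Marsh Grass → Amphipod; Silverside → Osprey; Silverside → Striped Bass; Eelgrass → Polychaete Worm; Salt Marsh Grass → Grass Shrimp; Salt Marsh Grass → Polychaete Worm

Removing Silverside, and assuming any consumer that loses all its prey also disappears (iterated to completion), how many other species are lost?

Remove Silverside.
Round 1: Osprey (all prey gone) → extinct.
No further losses. Total secondary extinctions: 1.

1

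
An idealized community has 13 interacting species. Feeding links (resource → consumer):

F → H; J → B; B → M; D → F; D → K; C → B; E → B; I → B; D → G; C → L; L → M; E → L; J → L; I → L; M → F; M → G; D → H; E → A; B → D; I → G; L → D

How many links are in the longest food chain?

One longest chain: J → L → D → F → H.
It has 5 species and 4 links.

4 links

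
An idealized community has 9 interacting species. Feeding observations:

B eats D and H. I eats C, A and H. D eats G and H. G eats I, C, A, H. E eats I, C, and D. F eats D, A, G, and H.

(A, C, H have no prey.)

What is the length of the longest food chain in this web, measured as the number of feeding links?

One longest chain: A → I → G → D → F.
It has 5 species and 4 links.

4 links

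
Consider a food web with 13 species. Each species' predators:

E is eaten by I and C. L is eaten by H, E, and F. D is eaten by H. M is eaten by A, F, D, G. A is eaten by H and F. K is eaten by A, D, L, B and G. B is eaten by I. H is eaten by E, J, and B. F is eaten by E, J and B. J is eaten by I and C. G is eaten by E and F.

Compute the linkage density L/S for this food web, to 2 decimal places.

L/S = 2.15

There are L = 28 links among S = 13 species.
L/S = 28/13 = 2.1538 ≈ 2.15.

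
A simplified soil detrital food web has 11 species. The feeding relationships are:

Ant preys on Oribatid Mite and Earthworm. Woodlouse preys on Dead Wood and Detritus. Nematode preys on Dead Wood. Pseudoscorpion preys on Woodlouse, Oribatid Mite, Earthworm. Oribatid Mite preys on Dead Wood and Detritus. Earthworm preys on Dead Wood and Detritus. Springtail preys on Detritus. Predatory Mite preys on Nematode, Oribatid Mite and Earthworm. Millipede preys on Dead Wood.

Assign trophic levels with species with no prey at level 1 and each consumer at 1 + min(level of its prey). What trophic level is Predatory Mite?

Dead Wood has no prey (basal) → level 1.
Earthworm eats Dead Wood → level 2.
Predatory Mite eats Earthworm → level 3.
No prey of Predatory Mite is below level 2, so 3 is the minimum.

Trophic level 3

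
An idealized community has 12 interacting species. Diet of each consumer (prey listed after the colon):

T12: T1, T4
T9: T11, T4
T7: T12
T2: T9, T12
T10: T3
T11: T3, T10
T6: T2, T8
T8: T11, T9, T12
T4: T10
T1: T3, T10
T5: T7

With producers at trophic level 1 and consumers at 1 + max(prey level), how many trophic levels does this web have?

Producers (level 1): T3.
T3 → T10 → T11 → T9 → T2 → T6 gives T6 level 6.
No species has a prey at level 6, so no species reaches level 7.

6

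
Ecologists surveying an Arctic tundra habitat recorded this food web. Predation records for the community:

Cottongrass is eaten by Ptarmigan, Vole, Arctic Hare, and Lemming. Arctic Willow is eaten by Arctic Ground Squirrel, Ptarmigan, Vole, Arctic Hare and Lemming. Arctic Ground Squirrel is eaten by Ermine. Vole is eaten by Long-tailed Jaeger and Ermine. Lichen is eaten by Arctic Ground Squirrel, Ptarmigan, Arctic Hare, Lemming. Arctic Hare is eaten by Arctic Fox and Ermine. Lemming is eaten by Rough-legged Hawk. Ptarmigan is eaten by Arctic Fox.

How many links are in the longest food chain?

2 links

One longest chain: Cottongrass → Vole → Long-tailed Jaeger.
It has 3 species and 2 links.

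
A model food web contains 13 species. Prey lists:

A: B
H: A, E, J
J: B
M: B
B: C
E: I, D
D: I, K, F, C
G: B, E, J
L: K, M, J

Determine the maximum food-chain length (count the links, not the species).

One longest chain: C → B → J → L.
It has 4 species and 3 links.

3 links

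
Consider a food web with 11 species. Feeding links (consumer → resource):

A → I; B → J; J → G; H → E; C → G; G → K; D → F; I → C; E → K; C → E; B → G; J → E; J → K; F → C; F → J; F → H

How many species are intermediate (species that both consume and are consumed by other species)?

7

Intermediate species (has both prey and predators): G, E, C, H, J, I, F.
Count: 7.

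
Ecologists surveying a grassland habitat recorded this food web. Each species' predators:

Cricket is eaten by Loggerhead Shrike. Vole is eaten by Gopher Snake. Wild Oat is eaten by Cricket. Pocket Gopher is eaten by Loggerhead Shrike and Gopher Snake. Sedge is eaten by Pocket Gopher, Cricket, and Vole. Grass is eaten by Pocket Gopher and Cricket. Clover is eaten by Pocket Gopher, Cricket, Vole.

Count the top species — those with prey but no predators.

Top species (has prey, but nothing eats it): Gopher Snake, Loggerhead Shrike.
Count: 2.

2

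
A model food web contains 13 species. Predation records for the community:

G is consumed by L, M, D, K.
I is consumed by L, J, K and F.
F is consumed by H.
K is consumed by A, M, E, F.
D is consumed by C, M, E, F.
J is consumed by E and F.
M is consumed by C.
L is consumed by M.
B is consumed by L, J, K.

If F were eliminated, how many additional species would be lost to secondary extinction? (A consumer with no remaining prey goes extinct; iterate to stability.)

Remove F.
Round 1: H (all prey gone) → extinct.
No further losses. Total secondary extinctions: 1.

1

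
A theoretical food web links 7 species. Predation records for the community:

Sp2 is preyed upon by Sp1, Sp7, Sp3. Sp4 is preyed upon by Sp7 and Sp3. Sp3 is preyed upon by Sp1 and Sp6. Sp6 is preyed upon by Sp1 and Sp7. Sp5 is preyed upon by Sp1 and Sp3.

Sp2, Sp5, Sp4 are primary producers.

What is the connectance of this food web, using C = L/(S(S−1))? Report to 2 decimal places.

C = 0.26

The web has S = 7 species and L = 11 feeding links.
C = L / (S(S−1)) = 11 / 42 = 0.2619 ≈ 0.26.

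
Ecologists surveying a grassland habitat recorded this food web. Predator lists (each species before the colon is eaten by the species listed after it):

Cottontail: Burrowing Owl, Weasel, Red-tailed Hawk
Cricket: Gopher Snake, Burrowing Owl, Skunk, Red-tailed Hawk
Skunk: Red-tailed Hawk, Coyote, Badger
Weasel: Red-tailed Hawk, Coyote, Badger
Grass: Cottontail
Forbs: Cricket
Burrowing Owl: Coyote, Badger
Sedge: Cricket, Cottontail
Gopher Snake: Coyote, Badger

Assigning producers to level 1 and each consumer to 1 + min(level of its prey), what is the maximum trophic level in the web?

4

Producers (level 1): Sedge, Forbs, Grass.
Following each consumer down to its lowest-level prey: Sedge → Cricket → Skunk → Badger (levels 1 through 4).
All prey of Badger (Skunk 3, Gopher Snake 3, Burrowing Owl 3, Weasel 3) are at level 3 or above, so Badger is at level 1 + 3 = 4.
Every consumer has at least one prey at level 3 or below, so none exceeds level 4.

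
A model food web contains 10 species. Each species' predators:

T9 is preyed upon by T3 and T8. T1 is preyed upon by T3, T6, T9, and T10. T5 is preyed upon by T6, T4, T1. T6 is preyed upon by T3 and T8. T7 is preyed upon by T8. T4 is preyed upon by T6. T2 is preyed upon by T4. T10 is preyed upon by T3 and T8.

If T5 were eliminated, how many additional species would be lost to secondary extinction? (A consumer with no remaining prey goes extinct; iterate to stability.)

Remove T5.
Round 1: T1 (all prey gone) → extinct.
Round 2: T10 (all prey gone), T9 (all prey gone) → extinct.
No further losses. Total secondary extinctions: 3.

3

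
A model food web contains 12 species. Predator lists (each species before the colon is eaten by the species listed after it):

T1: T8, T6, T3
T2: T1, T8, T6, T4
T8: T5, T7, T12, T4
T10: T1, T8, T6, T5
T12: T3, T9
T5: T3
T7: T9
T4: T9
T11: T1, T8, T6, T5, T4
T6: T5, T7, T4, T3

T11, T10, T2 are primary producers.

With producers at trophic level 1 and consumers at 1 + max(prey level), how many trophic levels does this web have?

5

Producers (level 1): T11, T10, T2.
T11 → T1 → T8 → T12 → T3 gives T3 level 5.
No species has a prey at level 5, so no species reaches level 6.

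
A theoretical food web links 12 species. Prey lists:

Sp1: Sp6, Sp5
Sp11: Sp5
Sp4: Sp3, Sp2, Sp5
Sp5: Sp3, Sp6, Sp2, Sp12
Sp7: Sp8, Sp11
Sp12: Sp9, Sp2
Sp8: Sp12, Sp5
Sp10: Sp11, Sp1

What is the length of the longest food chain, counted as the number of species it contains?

One longest chain: Sp9 → Sp12 → Sp5 → Sp1 → Sp10.
It has 5 species and 4 links.

5 species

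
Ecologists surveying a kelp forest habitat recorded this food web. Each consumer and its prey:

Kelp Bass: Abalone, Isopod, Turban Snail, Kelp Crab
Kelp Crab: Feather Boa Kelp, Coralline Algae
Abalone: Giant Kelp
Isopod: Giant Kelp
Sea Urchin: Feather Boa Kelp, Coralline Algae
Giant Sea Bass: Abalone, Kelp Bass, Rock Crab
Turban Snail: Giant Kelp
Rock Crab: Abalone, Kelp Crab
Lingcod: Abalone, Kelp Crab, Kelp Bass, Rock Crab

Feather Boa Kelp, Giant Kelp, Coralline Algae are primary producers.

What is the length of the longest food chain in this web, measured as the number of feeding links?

One longest chain: Giant Kelp → Abalone → Kelp Bass → Giant Sea Bass.
It has 4 species and 3 links.

3 links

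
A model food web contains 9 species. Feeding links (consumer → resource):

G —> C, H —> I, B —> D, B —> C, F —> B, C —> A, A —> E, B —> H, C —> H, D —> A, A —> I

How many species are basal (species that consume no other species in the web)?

Basal species (no prey listed): I, E.
Count: 2.

2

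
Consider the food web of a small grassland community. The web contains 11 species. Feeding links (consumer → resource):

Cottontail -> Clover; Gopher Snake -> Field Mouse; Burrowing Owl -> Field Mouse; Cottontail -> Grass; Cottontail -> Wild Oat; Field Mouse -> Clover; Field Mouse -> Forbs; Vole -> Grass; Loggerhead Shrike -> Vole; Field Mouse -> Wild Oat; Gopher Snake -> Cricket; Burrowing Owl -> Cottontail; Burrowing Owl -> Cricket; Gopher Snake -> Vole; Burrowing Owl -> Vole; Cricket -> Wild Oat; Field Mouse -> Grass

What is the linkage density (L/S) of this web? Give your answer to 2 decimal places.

There are L = 17 links among S = 11 species.
L/S = 17/11 = 1.5455 ≈ 1.55.

L/S = 1.55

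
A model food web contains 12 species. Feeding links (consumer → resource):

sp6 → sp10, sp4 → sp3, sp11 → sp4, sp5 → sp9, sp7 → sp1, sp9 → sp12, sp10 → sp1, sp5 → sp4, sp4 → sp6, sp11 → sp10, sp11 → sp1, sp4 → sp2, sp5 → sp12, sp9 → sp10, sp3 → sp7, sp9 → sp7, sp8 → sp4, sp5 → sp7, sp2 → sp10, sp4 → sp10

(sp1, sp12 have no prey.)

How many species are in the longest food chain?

5 species

One longest chain: sp1 → sp7 → sp3 → sp4 → sp5.
It has 5 species and 4 links.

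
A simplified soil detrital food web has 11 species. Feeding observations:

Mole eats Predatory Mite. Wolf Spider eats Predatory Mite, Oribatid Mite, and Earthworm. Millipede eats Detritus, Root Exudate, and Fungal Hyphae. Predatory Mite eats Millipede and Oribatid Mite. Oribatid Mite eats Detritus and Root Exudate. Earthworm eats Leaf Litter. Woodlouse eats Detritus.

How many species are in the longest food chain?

4 species

One longest chain: Root Exudate → Millipede → Predatory Mite → Mole.
It has 4 species and 3 links.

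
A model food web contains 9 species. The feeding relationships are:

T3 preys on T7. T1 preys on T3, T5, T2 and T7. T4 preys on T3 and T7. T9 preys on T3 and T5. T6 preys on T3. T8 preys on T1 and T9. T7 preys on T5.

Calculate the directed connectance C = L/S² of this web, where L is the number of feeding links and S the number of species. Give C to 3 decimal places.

The web has S = 9 species and L = 13 feeding links.
C = L / S² = 13 / 81 = 0.1605 ≈ 0.160.

C = 0.160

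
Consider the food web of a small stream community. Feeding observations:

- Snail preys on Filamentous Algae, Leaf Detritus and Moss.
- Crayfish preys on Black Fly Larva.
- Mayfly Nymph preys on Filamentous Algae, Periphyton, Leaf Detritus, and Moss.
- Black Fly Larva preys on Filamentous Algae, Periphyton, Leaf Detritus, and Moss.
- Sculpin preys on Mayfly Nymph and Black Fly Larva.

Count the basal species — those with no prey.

Basal species (no prey listed): Moss, Leaf Detritus, Periphyton, Filamentous Algae.
Count: 4.

4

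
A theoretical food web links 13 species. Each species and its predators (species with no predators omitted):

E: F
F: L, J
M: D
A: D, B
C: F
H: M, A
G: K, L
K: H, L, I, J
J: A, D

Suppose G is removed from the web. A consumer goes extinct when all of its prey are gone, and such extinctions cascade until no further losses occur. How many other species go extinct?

4

Remove G.
Round 1: K (all prey gone) → extinct.
Round 2: H (all prey gone), I (all prey gone) → extinct.
Round 3: M (all prey gone) → extinct.
No further losses. Total secondary extinctions: 4.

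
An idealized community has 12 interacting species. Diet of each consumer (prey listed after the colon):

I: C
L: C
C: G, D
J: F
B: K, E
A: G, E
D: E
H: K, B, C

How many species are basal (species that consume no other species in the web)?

Basal species (no prey listed): F, K, G, E.
Count: 4.

4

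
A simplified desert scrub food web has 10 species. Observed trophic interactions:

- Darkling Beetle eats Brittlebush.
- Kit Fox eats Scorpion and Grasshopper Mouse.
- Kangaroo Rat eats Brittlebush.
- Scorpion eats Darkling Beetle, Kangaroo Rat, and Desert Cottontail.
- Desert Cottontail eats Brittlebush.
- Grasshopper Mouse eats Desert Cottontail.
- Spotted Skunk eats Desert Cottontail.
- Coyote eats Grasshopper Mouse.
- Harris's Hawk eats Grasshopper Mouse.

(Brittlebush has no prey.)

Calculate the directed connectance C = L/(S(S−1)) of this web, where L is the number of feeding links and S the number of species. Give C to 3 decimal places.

The web has S = 10 species and L = 12 feeding links.
C = L / (S(S−1)) = 12 / 90 = 0.1333 ≈ 0.133.

C = 0.133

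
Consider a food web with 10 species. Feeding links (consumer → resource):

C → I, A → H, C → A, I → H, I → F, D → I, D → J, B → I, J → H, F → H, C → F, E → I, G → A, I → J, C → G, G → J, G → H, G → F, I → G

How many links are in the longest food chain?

One longest chain: H → F → G → I → D.
It has 5 species and 4 links.

4 links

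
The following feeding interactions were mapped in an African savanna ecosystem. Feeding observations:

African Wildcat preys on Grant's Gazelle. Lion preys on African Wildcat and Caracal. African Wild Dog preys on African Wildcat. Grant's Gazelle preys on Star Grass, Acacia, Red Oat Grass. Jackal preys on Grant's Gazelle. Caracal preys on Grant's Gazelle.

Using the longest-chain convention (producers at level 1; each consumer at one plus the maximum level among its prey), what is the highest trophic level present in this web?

Producers (level 1): Red Oat Grass, Star Grass, Acacia.
Red Oat Grass → Grant's Gazelle → African Wildcat → Lion gives Lion level 4.
No species has a prey at level 4, so no species reaches level 5.

4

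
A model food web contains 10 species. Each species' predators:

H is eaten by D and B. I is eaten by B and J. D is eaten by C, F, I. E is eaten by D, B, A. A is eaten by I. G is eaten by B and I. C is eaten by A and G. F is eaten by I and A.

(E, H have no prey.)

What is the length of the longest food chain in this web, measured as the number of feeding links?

5 links

One longest chain: E → D → F → A → I → B.
It has 6 species and 5 links.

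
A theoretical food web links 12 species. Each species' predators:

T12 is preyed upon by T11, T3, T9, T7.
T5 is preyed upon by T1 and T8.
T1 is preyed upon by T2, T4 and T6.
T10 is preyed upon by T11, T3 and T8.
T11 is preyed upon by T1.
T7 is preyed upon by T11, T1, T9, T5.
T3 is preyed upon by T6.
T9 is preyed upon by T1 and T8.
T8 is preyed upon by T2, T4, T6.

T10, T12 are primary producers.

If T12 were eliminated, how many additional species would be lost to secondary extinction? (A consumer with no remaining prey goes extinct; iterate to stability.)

Remove T12.
Round 1: T7 (all prey gone) → extinct.
Round 2: T5 (all prey gone), T9 (all prey gone) → extinct.
No further losses. Total secondary extinctions: 3.

3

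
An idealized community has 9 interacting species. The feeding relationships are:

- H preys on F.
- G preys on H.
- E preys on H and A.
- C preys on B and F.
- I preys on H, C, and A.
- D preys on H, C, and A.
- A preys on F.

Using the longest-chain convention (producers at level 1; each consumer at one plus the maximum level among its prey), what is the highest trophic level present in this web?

3

Producers (level 1): B, F.
F → H → G gives G level 3.
No species has a prey at level 3, so no species reaches level 4.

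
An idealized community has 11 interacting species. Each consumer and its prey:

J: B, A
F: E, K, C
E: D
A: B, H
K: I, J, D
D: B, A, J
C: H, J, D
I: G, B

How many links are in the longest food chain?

One longest chain: B → A → J → D → K → F.
It has 6 species and 5 links.

5 links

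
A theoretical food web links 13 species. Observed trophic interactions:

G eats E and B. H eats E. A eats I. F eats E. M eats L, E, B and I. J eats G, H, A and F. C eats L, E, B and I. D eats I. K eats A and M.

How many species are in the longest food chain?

One longest chain: E → F → J.
It has 3 species and 2 links.

3 species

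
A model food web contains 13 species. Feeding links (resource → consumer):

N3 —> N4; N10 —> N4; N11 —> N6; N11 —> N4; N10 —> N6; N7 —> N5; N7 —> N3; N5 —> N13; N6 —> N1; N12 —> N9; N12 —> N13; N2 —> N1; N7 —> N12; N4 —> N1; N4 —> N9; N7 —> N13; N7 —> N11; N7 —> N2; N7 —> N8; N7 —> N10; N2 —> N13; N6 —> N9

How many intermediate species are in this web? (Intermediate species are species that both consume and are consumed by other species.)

8

Intermediate species (has both prey and predators): N3, N10, N5, N2, N11, N12, N6, N4.
Count: 8.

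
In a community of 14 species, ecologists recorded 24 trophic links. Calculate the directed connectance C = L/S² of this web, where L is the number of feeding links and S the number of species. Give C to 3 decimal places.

The web has S = 14 species and L = 24 feeding links.
C = L / S² = 24 / 196 = 0.1224 ≈ 0.122.

C = 0.122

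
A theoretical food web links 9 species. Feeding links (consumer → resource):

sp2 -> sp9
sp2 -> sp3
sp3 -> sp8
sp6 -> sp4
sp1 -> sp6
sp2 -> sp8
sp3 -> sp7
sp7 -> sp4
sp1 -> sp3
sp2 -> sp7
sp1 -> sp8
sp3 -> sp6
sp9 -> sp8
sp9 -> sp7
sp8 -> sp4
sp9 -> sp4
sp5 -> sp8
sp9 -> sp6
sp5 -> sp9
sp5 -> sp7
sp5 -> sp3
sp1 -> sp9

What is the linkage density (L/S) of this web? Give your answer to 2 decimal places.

L/S = 2.44

There are L = 22 links among S = 9 species.
L/S = 22/9 = 2.4444 ≈ 2.44.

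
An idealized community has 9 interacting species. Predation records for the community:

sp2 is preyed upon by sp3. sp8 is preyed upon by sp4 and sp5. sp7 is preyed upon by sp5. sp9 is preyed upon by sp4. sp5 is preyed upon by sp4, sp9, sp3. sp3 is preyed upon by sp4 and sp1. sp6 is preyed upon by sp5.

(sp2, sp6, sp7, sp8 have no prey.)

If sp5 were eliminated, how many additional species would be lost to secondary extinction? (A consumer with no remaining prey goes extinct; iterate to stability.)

Remove sp5.
Round 1: sp9 (all prey gone) → extinct.
No further losses. Total secondary extinctions: 1.

1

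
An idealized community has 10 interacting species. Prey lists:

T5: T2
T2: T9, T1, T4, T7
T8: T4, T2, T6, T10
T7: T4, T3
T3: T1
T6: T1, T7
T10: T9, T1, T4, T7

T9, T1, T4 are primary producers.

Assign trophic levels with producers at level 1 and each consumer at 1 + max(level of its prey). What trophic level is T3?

Trophic level 2

T1 is a producer → level 1.
T3 eats T1 → level 2.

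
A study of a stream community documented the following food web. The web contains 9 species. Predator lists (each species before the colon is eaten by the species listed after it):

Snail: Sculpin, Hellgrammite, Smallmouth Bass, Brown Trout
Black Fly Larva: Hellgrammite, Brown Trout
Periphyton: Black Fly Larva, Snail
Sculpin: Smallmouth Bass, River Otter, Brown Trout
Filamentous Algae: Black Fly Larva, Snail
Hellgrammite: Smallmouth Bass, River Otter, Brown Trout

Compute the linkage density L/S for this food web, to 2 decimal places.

L/S = 1.78

There are L = 16 links among S = 9 species.
L/S = 16/9 = 1.7778 ≈ 1.78.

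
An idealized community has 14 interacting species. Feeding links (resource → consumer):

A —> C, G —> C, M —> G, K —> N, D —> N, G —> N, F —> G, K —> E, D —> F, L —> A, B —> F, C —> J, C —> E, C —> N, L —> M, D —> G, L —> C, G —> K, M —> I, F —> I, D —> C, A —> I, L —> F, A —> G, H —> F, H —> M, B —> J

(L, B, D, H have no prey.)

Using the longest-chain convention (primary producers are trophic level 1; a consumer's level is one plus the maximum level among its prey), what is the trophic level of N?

Trophic level 5

L is a producer → level 1.
F eats L (level 1); other prey at levels: B 1, D 1, H 1 → level 2.
G eats F (level 2); other prey at levels: D 1, M 2, A 2 → level 3.
C eats G (level 3); other prey at levels: L 1, D 1, A 2 → level 4.
N eats C (level 4); other prey at levels: D 1, G 3, K 4 → level 5.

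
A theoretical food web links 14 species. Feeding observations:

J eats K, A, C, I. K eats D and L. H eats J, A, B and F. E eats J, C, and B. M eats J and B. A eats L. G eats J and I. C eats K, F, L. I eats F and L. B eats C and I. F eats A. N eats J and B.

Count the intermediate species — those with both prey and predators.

7

Intermediate species (has both prey and predators): K, A, F, C, I, J, B.
Count: 7.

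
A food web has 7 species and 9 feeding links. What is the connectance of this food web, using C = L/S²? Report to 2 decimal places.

The web has S = 7 species and L = 9 feeding links.
C = L / S² = 9 / 49 = 0.1837 ≈ 0.18.

C = 0.18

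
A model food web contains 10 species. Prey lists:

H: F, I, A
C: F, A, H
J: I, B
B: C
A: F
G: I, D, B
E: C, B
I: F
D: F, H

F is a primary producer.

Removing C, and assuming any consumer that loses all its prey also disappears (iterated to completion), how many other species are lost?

Remove C.
Round 1: B (all prey gone) → extinct.
Round 2: E (all prey gone) → extinct.
No further losses. Total secondary extinctions: 2.

2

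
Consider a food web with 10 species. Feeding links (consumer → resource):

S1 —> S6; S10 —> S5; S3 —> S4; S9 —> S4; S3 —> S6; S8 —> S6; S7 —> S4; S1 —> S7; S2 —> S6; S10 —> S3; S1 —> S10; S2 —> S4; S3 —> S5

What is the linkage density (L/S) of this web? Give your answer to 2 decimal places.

There are L = 13 links among S = 10 species.
L/S = 13/10 = 1.3000 ≈ 1.30.

L/S = 1.30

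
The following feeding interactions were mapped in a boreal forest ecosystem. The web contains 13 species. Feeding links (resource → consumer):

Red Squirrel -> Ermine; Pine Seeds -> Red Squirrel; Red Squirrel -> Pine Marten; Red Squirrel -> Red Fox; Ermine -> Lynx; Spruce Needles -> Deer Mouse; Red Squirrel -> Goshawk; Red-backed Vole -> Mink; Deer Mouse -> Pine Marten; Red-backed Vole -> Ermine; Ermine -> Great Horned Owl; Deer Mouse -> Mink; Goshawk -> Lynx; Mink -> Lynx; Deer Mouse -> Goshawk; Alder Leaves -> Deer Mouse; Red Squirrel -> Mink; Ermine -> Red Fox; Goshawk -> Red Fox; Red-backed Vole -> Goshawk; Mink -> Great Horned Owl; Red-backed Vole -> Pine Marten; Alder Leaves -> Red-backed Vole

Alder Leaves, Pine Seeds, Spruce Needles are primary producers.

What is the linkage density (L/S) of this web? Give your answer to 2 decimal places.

L/S = 1.77

There are L = 23 links among S = 13 species.
L/S = 23/13 = 1.7692 ≈ 1.77.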